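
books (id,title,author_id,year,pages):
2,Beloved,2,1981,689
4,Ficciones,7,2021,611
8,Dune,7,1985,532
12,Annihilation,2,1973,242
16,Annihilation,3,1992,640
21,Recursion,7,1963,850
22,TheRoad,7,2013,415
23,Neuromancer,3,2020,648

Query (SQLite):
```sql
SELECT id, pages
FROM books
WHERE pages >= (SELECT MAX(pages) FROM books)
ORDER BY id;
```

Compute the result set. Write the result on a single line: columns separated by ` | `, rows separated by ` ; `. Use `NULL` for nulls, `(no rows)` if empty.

Scalar subquery: MAX(pages) over all books rows = 850.
Keep rows where pages >= that value.

21 | 850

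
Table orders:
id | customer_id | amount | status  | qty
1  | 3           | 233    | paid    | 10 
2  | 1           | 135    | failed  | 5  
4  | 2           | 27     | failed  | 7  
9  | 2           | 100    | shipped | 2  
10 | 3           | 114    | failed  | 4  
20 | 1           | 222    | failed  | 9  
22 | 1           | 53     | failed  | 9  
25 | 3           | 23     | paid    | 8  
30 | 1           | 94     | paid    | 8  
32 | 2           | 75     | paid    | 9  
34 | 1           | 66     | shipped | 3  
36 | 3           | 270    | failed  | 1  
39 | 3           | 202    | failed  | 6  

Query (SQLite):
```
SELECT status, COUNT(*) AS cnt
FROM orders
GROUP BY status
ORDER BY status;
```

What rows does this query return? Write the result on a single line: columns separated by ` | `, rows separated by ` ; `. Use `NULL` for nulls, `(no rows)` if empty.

Partition orders by status; compute COUNT(*) within each group.
  failed: ids {2, 4, 10, 20, 22, 36, 39} → COUNT(*)=7
  paid: ids {1, 25, 30, 32} → COUNT(*)=4
  shipped: ids {9, 34} → COUNT(*)=2

failed | 7 ; paid | 4 ; shipped | 2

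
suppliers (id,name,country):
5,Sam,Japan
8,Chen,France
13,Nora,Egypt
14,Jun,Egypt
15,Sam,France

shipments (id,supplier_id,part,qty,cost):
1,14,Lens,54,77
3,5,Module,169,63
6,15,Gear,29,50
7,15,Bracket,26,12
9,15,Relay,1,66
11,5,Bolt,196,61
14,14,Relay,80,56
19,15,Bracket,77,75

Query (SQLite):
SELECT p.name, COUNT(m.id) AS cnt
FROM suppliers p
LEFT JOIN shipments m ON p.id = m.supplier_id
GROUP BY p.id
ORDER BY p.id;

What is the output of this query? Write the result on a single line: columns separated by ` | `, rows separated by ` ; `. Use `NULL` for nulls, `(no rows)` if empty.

Sam | 2 ; Chen | 0 ; Nora | 0 ; Jun | 2 ; Sam | 4

LEFT JOIN keeps every suppliers row; unmatched ones get NULL for shipments columns.
Group by suppliers.id and compute COUNT(m.id). COUNT(col) of an all-NULL group is 0.
  5: ids {3, 11} → COUNT(m.id)=2
  8: ids {—} → COUNT(m.id)=0
  13: ids {—} → COUNT(m.id)=0
  14: ids {1, 14} → COUNT(m.id)=2
  15: ids {6, 7, 9, 19} → COUNT(m.id)=4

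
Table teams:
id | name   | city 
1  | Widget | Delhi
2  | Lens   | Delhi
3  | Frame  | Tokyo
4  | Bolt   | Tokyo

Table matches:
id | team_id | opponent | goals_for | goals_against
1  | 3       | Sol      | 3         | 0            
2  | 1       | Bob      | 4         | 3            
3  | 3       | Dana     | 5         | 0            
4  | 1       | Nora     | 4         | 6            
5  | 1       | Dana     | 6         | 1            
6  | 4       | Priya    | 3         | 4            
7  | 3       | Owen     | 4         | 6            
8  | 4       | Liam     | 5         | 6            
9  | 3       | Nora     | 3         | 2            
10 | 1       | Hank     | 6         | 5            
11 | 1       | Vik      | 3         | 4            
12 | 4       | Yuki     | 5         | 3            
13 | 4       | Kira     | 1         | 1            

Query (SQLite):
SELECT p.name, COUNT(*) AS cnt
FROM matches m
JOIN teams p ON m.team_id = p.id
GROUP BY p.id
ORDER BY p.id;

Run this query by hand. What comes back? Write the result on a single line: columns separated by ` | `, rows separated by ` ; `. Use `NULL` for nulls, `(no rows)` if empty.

Widget | 5 ; Frame | 4 ; Bolt | 4

Join each matches row to its teams via team_id.
Group joined rows by teams.id; compute COUNT(*) per group.
  1: ids {2, 4, 5, 10, 11} → COUNT(*)=5
  3: ids {1, 3, 7, 9} → COUNT(*)=4
  4: ids {6, 8, 12, 13} → COUNT(*)=4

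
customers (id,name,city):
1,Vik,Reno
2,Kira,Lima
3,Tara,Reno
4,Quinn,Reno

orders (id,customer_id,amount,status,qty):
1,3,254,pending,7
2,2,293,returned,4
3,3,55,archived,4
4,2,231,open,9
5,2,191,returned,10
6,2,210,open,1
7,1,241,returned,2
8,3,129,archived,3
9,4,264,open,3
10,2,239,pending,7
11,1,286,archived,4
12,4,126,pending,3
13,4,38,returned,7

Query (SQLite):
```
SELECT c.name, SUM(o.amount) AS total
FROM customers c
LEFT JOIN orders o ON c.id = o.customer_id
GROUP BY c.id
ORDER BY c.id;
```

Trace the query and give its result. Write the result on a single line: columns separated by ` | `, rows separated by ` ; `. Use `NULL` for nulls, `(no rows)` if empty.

Vik | 527 ; Kira | 1164 ; Tara | 438 ; Quinn | 428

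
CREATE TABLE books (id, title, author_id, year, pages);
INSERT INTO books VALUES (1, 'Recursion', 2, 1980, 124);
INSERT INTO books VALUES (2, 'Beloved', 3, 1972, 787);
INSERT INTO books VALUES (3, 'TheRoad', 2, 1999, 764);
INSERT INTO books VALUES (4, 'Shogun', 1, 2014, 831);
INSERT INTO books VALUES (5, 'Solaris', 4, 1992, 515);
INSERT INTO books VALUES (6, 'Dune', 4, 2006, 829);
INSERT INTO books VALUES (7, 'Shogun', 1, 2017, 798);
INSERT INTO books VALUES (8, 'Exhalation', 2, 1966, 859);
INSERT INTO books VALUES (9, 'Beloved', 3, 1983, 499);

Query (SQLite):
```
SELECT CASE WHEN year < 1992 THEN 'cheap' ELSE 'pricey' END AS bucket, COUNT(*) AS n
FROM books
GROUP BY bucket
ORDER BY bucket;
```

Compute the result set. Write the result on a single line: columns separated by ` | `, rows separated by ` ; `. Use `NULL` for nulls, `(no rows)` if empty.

cheap | 4 ; pricey | 5

Bucket rows by year < 1992 → 'cheap' else 'pricey'; count each bucket.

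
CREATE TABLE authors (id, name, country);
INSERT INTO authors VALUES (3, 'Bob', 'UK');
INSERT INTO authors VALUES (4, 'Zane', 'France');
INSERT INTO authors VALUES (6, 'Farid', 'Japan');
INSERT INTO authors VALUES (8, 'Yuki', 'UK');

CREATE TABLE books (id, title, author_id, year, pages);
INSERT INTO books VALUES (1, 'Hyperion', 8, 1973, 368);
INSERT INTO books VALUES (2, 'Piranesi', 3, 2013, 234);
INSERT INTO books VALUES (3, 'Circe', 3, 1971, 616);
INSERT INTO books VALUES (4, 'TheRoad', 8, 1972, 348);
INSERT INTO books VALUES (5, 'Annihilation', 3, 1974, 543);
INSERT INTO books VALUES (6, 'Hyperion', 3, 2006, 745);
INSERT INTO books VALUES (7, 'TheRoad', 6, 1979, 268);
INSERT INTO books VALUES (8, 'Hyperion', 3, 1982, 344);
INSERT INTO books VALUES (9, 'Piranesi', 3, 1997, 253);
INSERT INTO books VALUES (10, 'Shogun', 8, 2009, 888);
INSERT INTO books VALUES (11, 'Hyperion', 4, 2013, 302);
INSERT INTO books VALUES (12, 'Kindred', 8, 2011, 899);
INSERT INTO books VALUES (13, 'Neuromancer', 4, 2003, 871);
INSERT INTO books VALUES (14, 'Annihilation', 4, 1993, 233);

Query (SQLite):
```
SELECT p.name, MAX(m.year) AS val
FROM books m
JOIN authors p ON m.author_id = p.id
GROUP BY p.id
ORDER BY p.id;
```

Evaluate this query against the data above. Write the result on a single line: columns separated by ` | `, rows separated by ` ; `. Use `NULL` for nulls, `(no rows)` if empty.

Bob | 2013 ; Zane | 2013 ; Farid | 1979 ; Yuki | 2011

Join each books row to its authors via author_id.
Group joined rows by authors.id; compute MAX(m.year) per group.
  3: ids {2, 3, 5, 6, 8, 9} → MAX(m.year)=2013
  4: ids {11, 13, 14} → MAX(m.year)=2013
  6: ids {7} → MAX(m.year)=1979
  8: ids {1, 4, 10, 12} → MAX(m.year)=2011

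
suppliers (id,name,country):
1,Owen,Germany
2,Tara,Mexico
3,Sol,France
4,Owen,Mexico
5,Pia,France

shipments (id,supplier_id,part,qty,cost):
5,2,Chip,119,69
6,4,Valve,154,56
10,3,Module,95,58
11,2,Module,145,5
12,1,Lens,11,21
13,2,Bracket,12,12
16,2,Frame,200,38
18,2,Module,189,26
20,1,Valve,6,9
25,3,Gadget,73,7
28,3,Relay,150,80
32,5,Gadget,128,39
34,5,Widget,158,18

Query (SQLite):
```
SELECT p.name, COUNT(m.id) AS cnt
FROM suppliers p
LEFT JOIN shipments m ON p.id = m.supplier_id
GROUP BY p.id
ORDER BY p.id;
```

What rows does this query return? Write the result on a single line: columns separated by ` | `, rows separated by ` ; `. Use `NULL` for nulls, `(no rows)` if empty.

LEFT JOIN keeps every suppliers row; unmatched ones get NULL for shipments columns.
Group by suppliers.id and compute COUNT(m.id). COUNT(col) of an all-NULL group is 0.
  1: ids {12, 20} → COUNT(m.id)=2
  2: ids {5, 11, 13, 16, 18} → COUNT(m.id)=5
  3: ids {10, 25, 28} → COUNT(m.id)=3
  4: ids {6} → COUNT(m.id)=1
  5: ids {32, 34} → COUNT(m.id)=2

Owen | 2 ; Tara | 5 ; Sol | 3 ; Owen | 1 ; Pia | 2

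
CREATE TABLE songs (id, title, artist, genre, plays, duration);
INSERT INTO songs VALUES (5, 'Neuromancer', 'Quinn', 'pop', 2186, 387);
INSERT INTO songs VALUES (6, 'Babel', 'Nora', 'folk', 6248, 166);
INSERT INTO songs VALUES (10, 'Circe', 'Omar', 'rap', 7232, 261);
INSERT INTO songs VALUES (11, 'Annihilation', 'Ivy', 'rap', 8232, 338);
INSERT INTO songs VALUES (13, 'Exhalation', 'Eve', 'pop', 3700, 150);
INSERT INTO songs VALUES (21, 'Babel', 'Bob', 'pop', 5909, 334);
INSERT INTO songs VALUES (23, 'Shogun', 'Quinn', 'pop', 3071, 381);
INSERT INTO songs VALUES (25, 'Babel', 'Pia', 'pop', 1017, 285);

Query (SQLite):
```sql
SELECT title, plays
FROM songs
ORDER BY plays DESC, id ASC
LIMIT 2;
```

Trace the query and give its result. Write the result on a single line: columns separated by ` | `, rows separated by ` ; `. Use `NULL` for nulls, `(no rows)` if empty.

Sort by plays desc, tiebreak id asc: (8232, id=11), (7232, id=10), (6248, id=6), (5909, id=21), (3700, id=13) …. Take first 2.

Annihilation | 8232 ; Circe | 7232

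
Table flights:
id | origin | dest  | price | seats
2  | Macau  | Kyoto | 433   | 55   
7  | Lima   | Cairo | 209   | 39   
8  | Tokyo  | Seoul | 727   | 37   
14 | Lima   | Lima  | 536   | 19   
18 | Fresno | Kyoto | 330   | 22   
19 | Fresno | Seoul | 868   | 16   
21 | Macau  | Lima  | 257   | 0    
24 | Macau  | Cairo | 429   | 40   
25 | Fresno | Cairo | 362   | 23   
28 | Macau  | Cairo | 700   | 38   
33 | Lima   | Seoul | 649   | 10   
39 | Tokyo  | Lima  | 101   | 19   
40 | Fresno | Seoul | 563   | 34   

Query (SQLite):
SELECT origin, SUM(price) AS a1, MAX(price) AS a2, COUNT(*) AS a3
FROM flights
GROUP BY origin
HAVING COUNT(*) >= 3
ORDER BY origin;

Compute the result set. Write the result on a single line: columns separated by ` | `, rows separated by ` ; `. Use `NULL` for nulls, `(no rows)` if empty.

Fresno | 2123 | 868 | 4 ; Lima | 1394 | 649 | 3 ; Macau | 1819 | 700 | 4

Group flights by origin.
Per group compute: SUM(price), MAX(price), COUNT(*).
HAVING: drop groups with fewer than 3 rows.
  Fresno: ids {18, 19, 25, 40} → SUM(price)=2123, MAX(price)=868, COUNT(*)=4
  Lima: ids {7, 14, 33} → SUM(price)=1394, MAX(price)=649, COUNT(*)=3
  Macau: ids {2, 21, 24, 28} → SUM(price)=1819, MAX(price)=700, COUNT(*)=4
  Tokyo: ids {8, 39} → SUM(price)=828, MAX(price)=727, COUNT(*)=2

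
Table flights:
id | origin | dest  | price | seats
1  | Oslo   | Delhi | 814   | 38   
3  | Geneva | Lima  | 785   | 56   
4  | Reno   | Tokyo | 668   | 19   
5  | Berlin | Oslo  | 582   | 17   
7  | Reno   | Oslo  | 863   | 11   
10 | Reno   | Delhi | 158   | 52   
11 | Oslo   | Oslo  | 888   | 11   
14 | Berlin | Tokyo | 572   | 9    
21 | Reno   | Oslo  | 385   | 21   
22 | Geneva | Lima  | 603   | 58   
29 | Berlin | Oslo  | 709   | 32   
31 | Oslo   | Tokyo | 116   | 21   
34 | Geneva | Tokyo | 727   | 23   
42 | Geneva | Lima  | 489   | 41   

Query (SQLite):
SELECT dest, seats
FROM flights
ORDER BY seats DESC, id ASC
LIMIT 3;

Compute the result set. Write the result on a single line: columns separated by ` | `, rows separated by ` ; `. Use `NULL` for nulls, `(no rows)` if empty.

Lima | 58 ; Lima | 56 ; Delhi | 52

Sort by seats desc, tiebreak id asc: (58, id=22), (56, id=3), (52, id=10), (41, id=42), (38, id=1), (32, id=29) …. Take first 3.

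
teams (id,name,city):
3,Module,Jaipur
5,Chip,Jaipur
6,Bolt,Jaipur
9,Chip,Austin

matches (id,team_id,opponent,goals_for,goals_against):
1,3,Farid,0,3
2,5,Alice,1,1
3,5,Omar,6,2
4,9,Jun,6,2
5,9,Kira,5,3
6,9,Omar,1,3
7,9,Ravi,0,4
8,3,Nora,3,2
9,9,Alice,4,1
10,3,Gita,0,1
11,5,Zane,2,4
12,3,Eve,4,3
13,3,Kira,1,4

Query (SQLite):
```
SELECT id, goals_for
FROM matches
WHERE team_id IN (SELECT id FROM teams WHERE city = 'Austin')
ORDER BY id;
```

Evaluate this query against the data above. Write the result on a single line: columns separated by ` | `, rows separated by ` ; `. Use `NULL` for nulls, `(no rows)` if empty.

Inner query: teams.id where city = 'Austin'.
Outer: keep matches rows whose team_id is in that set.
Inner query → {9}

4 | 6 ; 5 | 5 ; 6 | 1 ; 7 | 0 ; 9 | 4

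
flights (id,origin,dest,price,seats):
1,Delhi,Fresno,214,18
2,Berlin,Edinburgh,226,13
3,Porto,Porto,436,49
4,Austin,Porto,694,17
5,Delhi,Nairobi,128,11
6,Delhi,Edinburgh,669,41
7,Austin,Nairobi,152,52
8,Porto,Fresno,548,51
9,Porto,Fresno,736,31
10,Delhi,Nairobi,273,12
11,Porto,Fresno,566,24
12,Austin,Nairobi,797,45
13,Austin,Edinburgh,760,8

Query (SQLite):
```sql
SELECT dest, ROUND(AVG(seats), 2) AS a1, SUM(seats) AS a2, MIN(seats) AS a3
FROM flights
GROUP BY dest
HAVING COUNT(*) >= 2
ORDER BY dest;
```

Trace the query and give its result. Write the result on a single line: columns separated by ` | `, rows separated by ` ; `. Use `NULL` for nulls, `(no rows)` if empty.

Group flights by dest.
Per group compute: ROUND(AVG(seats), 2), SUM(seats), MIN(seats).
HAVING: drop groups with fewer than 2 rows.
  Edinburgh: ids {2, 6, 13} → ROUND(AVG(seats), 2)=20.67, SUM(seats)=62, MIN(seats)=8
  Fresno: ids {1, 8, 9, 11} → ROUND(AVG(seats), 2)=31, SUM(seats)=124, MIN(seats)=18
  Nairobi: ids {5, 7, 10, 12} → ROUND(AVG(seats), 2)=30, SUM(seats)=120, MIN(seats)=11
  Porto: ids {3, 4} → ROUND(AVG(seats), 2)=33, SUM(seats)=66, MIN(seats)=17

Edinburgh | 20.67 | 62 | 8 ; Fresno | 31 | 124 | 18 ; Nairobi | 30 | 120 | 11 ; Porto | 33 | 66 | 17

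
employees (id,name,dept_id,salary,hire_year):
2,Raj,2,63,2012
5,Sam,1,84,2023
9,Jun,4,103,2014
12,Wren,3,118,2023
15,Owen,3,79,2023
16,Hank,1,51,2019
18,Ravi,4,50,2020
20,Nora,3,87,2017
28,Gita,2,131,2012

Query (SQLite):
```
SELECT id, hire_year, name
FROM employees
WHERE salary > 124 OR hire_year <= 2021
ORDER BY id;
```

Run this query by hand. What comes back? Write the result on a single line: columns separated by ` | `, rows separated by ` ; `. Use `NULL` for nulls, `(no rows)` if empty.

salary > 124: ids {28}
hire_year <= 2021: ids {2, 9, 16, 18, 20, 28}
Combine with OR.

2 | 2012 | Raj ; 9 | 2014 | Jun ; 16 | 2019 | Hank ; 18 | 2020 | Ravi ; 20 | 2017 | Nora ; 28 | 2012 | Gita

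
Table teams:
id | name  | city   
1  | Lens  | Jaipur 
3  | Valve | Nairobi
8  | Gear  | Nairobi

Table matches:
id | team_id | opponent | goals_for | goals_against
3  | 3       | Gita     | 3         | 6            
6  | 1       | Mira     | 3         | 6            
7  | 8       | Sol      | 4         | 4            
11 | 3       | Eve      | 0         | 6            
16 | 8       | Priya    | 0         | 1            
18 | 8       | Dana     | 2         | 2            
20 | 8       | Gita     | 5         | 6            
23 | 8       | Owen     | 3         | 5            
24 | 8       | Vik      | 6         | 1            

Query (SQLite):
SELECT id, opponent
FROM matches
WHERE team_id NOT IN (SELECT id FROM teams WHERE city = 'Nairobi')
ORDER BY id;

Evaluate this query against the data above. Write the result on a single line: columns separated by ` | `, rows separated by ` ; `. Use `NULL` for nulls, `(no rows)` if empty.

6 | Mira

Inner query: teams.id where city = 'Nairobi'.
Outer: keep matches rows whose team_id is not in that set.
Inner query → {3, 8}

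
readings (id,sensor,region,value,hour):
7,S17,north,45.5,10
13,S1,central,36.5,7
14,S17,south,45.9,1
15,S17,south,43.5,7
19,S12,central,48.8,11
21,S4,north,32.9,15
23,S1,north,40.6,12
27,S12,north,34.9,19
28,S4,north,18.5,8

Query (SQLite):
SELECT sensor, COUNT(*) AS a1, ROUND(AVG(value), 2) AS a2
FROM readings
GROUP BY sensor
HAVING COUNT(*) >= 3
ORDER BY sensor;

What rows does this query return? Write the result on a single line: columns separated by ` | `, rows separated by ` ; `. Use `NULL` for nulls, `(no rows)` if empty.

Group readings by sensor.
Per group compute: COUNT(*), ROUND(AVG(value), 2).
HAVING: drop groups with fewer than 3 rows.
  S1: ids {13, 23} → COUNT(*)=2, ROUND(AVG(value), 2)=38.55
  S12: ids {19, 27} → COUNT(*)=2, ROUND(AVG(value), 2)=41.85
  S17: ids {7, 14, 15} → COUNT(*)=3, ROUND(AVG(value), 2)=44.97
  S4: ids {21, 28} → COUNT(*)=2, ROUND(AVG(value), 2)=25.7

S17 | 3 | 44.97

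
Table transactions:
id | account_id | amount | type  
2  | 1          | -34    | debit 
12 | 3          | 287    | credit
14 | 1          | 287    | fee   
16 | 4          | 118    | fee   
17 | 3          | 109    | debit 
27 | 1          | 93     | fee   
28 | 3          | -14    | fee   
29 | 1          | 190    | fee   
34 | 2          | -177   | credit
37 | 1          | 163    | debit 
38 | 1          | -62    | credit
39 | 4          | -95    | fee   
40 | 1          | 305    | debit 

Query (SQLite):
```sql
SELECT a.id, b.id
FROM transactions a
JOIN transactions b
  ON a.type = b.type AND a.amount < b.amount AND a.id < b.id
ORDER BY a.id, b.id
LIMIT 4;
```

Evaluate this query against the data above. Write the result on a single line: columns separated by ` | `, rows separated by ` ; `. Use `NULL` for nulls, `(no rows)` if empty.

2 | 17 ; 2 | 37 ; 2 | 40 ; 16 | 29

Pairs (a,b) with same type, a.amount < b.amount, a.id < b.id.
type groups: credit:{12,34,38} debit:{2,17,37,40} fee:{14,16,27,28,29,39}
Ordered by (a.id, b.id); first 4.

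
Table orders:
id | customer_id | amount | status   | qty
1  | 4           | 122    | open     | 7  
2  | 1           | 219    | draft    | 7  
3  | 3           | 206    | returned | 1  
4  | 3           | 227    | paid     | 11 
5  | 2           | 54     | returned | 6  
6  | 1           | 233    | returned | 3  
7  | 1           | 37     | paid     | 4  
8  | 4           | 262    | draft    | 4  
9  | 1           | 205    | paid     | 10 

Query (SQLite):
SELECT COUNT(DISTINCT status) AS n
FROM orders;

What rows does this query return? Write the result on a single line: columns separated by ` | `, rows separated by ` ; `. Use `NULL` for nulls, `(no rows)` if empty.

Count distinct non-NULL status values.

4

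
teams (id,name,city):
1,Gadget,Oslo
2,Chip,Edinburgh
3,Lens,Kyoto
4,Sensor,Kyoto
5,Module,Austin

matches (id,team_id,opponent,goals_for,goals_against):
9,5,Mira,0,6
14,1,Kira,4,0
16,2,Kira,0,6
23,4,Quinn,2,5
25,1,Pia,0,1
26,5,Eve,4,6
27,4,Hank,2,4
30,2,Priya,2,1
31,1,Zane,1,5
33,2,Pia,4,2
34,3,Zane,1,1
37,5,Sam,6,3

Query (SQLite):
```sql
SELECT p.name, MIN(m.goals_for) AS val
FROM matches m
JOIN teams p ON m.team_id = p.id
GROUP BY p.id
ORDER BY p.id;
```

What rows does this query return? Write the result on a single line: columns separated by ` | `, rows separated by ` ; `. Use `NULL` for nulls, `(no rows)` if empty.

Gadget | 0 ; Chip | 0 ; Lens | 1 ; Sensor | 2 ; Module | 0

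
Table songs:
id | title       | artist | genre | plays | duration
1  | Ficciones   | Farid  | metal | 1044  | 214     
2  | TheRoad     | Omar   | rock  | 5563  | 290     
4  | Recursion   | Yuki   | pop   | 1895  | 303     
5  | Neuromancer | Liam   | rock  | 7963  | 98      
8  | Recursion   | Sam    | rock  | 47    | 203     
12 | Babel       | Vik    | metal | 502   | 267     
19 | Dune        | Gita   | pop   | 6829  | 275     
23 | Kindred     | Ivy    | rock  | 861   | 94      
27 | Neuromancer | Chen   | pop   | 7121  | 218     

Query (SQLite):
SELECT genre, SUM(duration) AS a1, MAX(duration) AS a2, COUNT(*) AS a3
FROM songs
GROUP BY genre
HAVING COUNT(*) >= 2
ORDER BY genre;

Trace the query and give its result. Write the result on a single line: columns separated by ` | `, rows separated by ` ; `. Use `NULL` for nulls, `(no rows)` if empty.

Group songs by genre.
Per group compute: SUM(duration), MAX(duration), COUNT(*).
HAVING: drop groups with fewer than 2 rows.
  metal: ids {1, 12} → SUM(duration)=481, MAX(duration)=267, COUNT(*)=2
  pop: ids {4, 19, 27} → SUM(duration)=796, MAX(duration)=303, COUNT(*)=3
  rock: ids {2, 5, 8, 23} → SUM(duration)=685, MAX(duration)=290, COUNT(*)=4

metal | 481 | 267 | 2 ; pop | 796 | 303 | 3 ; rock | 685 | 290 | 4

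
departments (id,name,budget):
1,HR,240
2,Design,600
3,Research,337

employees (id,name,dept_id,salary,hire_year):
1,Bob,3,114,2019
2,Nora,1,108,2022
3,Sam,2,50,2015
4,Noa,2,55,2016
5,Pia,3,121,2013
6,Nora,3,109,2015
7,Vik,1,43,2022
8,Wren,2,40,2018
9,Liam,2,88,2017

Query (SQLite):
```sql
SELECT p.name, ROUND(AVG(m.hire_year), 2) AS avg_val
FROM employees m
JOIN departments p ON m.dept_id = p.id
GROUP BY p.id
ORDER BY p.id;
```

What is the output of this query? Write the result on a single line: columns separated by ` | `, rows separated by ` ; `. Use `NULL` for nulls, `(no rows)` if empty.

Join each employees row to its departments via dept_id.
Group joined rows by departments.id; compute ROUND(AVG(m.hire_year), 2) per group.
  1: ids {2, 7} → ROUND(AVG(m.hire_year), 2)=2022
  2: ids {3, 4, 8, 9} → ROUND(AVG(m.hire_year), 2)=2016.5
  3: ids {1, 5, 6} → ROUND(AVG(m.hire_year), 2)=2015.67

HR | 2022 ; Design | 2016.5 ; Research | 2015.67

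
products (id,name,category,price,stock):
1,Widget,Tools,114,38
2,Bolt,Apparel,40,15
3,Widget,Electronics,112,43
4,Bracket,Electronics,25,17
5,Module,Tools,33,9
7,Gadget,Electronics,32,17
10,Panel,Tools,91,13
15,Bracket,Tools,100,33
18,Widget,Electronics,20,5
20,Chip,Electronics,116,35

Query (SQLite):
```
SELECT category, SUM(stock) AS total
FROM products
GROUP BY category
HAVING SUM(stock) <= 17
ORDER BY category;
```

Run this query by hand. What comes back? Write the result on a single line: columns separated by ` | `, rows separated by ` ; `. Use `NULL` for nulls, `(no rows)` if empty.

Partition products by category; compute SUM(stock) within each group.
HAVING: keep groups where SUM(stock) <= 17.
  Apparel: ids {2} → SUM(stock)=15
  Electronics: ids {3, 4, 7, 18, 20} → SUM(stock)=117
  Tools: ids {1, 5, 10, 15} → SUM(stock)=93

Apparel | 15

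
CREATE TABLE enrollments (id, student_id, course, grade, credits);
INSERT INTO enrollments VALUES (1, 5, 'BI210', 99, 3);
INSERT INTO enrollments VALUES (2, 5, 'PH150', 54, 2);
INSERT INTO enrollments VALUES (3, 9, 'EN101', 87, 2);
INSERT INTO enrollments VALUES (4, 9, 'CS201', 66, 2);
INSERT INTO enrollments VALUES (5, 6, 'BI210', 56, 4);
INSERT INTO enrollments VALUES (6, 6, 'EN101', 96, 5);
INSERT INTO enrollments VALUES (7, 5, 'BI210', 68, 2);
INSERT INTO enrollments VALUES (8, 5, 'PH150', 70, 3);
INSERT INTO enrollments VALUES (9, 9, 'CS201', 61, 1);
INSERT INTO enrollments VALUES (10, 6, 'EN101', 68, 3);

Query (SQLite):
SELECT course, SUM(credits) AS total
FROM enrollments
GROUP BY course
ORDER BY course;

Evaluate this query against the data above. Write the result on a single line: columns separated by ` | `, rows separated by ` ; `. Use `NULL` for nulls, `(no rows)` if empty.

BI210 | 9 ; CS201 | 3 ; EN101 | 10 ; PH150 | 5

Partition enrollments by course; compute SUM(credits) within each group.
  BI210: ids {1, 5, 7} → SUM(credits)=9
  CS201: ids {4, 9} → SUM(credits)=3
  EN101: ids {3, 6, 10} → SUM(credits)=10
  PH150: ids {2, 8} → SUM(credits)=5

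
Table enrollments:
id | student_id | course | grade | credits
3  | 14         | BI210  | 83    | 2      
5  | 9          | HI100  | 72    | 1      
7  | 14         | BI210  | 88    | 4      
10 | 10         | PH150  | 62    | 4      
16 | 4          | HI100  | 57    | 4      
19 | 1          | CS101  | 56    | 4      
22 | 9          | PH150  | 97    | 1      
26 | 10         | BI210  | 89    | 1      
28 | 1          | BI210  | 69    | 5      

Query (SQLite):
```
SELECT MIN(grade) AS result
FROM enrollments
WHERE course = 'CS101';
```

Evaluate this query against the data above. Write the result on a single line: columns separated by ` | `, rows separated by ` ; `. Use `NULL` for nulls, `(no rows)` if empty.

Rows where course='CS101' → grade values: [56].
MIN of non-NULL values = 56.

56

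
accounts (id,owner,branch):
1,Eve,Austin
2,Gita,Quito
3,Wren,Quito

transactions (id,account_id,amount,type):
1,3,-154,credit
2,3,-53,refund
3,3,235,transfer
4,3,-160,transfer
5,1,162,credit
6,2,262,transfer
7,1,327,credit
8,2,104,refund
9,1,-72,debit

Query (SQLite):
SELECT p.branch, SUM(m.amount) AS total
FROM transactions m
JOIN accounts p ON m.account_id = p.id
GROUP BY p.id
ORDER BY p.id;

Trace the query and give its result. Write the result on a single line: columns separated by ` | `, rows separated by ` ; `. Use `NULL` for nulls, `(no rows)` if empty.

Austin | 417 ; Quito | 366 ; Quito | -132

Join each transactions row to its accounts via account_id.
Group joined rows by accounts.id; compute SUM(m.amount) per group.
  1: ids {5, 7, 9} → SUM(m.amount)=417
  2: ids {6, 8} → SUM(m.amount)=366
  3: ids {1, 2, 3, 4} → SUM(m.amount)=-132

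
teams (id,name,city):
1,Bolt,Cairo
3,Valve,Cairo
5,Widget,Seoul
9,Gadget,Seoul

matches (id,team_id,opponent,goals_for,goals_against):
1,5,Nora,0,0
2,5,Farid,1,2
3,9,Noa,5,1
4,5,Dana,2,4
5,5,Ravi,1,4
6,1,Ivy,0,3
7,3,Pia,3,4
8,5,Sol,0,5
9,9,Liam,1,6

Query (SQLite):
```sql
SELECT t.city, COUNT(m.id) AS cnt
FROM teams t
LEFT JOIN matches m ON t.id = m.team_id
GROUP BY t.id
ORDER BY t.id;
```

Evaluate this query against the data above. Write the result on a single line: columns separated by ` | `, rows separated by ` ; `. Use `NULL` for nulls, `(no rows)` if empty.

Cairo | 1 ; Cairo | 1 ; Seoul | 5 ; Seoul | 2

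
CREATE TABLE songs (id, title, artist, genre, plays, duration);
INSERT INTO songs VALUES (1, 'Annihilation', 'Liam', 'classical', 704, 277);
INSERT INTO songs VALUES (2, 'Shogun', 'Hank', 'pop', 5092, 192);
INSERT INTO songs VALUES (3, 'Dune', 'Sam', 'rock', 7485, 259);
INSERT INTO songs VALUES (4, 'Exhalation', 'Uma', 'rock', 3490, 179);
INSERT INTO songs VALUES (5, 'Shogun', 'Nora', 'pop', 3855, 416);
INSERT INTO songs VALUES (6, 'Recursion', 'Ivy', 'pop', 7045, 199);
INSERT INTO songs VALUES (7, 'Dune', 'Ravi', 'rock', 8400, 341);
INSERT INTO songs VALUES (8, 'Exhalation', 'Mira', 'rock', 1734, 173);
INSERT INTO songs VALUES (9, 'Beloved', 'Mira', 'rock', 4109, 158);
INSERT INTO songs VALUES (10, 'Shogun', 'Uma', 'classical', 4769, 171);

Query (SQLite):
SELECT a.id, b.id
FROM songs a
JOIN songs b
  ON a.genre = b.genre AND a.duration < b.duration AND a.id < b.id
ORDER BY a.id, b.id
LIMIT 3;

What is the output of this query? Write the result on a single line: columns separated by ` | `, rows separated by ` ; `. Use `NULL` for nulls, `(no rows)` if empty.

2 | 5 ; 2 | 6 ; 3 | 7

Pairs (a,b) with same genre, a.duration < b.duration, a.id < b.id.
genre groups: classical:{1,10} pop:{2,5,6} rock:{3,4,7,8,9}
Ordered by (a.id, b.id); first 3.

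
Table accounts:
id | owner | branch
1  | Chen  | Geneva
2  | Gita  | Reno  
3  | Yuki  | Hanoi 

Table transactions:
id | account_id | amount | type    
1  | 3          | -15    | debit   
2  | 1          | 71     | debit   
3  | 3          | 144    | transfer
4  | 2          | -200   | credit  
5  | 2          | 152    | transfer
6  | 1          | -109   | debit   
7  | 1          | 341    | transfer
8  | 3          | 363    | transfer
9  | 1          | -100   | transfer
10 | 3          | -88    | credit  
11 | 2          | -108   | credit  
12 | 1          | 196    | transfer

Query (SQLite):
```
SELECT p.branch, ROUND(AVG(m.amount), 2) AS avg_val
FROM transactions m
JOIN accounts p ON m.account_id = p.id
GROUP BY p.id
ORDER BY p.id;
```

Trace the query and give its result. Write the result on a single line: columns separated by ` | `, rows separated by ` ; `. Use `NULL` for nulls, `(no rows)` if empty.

Join each transactions row to its accounts via account_id.
Group joined rows by accounts.id; compute ROUND(AVG(m.amount), 2) per group.
  1: ids {2, 6, 7, 9, 12} → ROUND(AVG(m.amount), 2)=79.8
  2: ids {4, 5, 11} → ROUND(AVG(m.amount), 2)=-52
  3: ids {1, 3, 8, 10} → ROUND(AVG(m.amount), 2)=101

Geneva | 79.8 ; Reno | -52 ; Hanoi | 101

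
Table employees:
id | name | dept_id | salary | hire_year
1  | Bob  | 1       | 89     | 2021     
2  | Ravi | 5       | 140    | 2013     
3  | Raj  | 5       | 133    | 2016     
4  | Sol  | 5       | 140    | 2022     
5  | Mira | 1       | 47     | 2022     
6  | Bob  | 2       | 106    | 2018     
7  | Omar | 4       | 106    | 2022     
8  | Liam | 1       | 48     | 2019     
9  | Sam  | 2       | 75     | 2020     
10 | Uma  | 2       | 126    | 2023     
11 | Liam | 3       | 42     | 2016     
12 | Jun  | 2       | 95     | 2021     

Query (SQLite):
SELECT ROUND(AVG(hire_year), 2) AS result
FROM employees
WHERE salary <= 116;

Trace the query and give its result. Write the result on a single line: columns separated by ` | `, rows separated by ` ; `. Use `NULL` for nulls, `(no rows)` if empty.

Rows where salary <= 116 → hire_year values: [2021, 2022, 2018, 2022, 2019, 2020, 2016, 2021].
AVG = 16159 / 8 (rounded to 2 dp).

2019.88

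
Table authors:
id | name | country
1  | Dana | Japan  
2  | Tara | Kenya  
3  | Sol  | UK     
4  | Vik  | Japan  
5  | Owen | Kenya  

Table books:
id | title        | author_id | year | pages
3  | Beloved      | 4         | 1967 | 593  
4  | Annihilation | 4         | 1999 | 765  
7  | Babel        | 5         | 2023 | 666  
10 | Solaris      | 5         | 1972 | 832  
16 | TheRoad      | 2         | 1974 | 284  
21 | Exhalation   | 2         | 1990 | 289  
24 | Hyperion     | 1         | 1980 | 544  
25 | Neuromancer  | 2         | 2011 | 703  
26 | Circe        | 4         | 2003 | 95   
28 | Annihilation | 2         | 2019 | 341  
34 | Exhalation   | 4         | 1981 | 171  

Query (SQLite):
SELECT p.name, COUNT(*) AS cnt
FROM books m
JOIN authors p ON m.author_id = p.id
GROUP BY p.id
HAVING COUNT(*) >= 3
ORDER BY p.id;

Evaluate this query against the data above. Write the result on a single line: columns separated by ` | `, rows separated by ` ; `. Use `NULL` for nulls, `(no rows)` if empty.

Tara | 4 ; Vik | 4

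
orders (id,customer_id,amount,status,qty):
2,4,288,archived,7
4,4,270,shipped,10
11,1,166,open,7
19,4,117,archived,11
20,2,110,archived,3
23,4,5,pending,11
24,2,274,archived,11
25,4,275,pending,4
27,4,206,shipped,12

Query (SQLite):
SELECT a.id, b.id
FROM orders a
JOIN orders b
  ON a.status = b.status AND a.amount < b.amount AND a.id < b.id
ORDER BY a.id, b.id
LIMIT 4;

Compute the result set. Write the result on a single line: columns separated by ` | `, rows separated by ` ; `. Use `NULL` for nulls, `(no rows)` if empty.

19 | 24 ; 20 | 24 ; 23 | 25

Pairs (a,b) with same status, a.amount < b.amount, a.id < b.id.
status groups: archived:{2,19,20,24} open:{11} pending:{23,25} shipped:{4,27}
Ordered by (a.id, b.id); first 4.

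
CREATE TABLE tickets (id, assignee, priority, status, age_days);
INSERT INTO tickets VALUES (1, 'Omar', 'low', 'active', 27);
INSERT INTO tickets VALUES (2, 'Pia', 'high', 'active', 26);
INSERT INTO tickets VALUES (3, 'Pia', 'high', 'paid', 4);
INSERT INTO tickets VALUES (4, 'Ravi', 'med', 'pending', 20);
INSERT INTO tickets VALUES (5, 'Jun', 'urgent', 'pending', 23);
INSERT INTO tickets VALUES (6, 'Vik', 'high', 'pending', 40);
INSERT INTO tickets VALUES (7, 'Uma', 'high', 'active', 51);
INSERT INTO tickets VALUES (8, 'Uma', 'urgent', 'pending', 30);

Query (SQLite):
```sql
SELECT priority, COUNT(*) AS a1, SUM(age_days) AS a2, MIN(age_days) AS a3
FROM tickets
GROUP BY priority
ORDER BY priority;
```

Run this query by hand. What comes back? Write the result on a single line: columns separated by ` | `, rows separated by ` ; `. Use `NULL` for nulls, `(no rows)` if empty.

high | 4 | 121 | 4 ; low | 1 | 27 | 27 ; med | 1 | 20 | 20 ; urgent | 2 | 53 | 23

Group tickets by priority.
Per group compute: COUNT(*), SUM(age_days), MIN(age_days).
  high: ids {2, 3, 6, 7} → COUNT(*)=4, SUM(age_days)=121, MIN(age_days)=4
  low: ids {1} → COUNT(*)=1, SUM(age_days)=27, MIN(age_days)=27
  med: ids {4} → COUNT(*)=1, SUM(age_days)=20, MIN(age_days)=20
  urgent: ids {5, 8} → COUNT(*)=2, SUM(age_days)=53, MIN(age_days)=23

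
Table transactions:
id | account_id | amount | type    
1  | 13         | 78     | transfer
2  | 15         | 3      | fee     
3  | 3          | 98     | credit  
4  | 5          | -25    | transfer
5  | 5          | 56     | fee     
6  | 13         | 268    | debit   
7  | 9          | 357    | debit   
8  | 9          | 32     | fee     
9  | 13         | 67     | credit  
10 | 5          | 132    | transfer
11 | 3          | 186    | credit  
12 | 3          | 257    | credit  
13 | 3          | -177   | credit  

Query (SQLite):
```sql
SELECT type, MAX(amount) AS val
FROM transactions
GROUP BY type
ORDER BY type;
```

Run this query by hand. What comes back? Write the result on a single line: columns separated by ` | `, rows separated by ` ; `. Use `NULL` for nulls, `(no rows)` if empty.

Partition transactions by type; compute MAX(amount) within each group.
  credit: ids {3, 9, 11, 12, 13} → MAX(amount)=257
  debit: ids {6, 7} → MAX(amount)=357
  fee: ids {2, 5, 8} → MAX(amount)=56
  transfer: ids {1, 4, 10} → MAX(amount)=132

credit | 257 ; debit | 357 ; fee | 56 ; transfer | 132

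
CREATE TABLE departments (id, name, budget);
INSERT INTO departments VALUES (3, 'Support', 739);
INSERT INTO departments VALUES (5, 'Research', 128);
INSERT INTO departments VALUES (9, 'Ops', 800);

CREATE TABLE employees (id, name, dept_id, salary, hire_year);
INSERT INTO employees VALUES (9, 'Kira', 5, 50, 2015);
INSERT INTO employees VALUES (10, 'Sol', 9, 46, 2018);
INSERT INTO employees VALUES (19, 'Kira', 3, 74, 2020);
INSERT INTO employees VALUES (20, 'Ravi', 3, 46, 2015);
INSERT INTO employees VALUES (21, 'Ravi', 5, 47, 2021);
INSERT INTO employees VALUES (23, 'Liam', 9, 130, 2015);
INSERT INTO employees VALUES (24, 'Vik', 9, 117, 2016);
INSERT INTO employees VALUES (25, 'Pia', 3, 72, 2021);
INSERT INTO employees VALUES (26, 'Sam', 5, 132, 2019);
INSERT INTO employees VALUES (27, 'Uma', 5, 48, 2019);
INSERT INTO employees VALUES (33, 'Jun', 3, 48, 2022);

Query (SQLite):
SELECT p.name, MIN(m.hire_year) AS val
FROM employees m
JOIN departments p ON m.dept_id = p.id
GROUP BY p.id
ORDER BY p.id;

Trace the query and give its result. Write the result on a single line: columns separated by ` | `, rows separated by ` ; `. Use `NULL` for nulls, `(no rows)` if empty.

Join each employees row to its departments via dept_id.
Group joined rows by departments.id; compute MIN(m.hire_year) per group.
  3: ids {19, 20, 25, 33} → MIN(m.hire_year)=2015
  5: ids {9, 21, 26, 27} → MIN(m.hire_year)=2015
  9: ids {10, 23, 24} → MIN(m.hire_year)=2015

Support | 2015 ; Research | 2015 ; Ops | 2015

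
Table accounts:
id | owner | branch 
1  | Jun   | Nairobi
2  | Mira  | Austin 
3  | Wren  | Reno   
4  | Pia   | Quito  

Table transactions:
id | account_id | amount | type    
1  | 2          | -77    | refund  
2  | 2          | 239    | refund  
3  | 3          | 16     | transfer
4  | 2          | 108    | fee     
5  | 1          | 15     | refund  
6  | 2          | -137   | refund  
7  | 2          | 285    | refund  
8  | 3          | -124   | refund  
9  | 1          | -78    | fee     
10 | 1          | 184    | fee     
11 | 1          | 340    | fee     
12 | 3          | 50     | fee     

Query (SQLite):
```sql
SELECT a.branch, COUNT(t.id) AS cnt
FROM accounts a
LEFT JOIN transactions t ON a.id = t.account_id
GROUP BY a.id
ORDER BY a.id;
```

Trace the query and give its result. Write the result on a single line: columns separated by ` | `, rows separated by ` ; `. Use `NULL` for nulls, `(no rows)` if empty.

Nairobi | 4 ; Austin | 5 ; Reno | 3 ; Quito | 0

LEFT JOIN keeps every accounts row; unmatched ones get NULL for transactions columns.
Group by accounts.id and compute COUNT(t.id). COUNT(col) of an all-NULL group is 0.
  1: ids {5, 9, 10, 11} → COUNT(t.id)=4
  2: ids {1, 2, 4, 6, 7} → COUNT(t.id)=5
  3: ids {3, 8, 12} → COUNT(t.id)=3
  4: ids {—} → COUNT(t.id)=0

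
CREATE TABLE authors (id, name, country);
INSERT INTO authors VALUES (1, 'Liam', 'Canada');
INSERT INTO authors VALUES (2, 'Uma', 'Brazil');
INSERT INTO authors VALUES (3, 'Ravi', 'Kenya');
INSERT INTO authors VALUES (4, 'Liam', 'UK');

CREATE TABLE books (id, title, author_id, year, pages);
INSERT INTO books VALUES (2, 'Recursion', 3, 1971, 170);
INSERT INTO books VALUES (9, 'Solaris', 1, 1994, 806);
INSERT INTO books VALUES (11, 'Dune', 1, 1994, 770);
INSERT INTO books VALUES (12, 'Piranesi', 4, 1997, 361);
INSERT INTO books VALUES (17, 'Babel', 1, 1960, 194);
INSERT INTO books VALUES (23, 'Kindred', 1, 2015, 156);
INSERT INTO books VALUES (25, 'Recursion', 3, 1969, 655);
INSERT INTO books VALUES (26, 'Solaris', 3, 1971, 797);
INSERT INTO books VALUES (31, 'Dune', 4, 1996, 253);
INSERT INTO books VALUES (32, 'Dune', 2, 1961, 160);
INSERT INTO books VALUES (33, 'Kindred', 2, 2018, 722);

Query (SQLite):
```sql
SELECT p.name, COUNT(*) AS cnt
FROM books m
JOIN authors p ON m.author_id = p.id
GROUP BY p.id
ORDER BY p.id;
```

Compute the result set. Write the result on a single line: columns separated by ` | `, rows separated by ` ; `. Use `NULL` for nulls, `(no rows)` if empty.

Liam | 4 ; Uma | 2 ; Ravi | 3 ; Liam | 2

Join each books row to its authors via author_id.
Group joined rows by authors.id; compute COUNT(*) per group.
  1: ids {9, 11, 17, 23} → COUNT(*)=4
  2: ids {32, 33} → COUNT(*)=2
  3: ids {2, 25, 26} → COUNT(*)=3
  4: ids {12, 31} → COUNT(*)=2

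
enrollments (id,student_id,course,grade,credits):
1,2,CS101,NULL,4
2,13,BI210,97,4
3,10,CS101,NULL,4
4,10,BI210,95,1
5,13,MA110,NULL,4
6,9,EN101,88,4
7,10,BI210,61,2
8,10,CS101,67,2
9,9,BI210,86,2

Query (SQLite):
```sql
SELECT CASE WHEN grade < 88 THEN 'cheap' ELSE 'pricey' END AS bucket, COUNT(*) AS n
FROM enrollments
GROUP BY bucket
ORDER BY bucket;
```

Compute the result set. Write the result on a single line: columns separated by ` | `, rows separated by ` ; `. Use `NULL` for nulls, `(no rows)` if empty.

cheap | 3 ; pricey | 6

Bucket rows by grade < 88 → 'cheap' else 'pricey'; count each bucket.
NULL < 88 is unknown, so NULL grade falls into ELSE → 'pricey'.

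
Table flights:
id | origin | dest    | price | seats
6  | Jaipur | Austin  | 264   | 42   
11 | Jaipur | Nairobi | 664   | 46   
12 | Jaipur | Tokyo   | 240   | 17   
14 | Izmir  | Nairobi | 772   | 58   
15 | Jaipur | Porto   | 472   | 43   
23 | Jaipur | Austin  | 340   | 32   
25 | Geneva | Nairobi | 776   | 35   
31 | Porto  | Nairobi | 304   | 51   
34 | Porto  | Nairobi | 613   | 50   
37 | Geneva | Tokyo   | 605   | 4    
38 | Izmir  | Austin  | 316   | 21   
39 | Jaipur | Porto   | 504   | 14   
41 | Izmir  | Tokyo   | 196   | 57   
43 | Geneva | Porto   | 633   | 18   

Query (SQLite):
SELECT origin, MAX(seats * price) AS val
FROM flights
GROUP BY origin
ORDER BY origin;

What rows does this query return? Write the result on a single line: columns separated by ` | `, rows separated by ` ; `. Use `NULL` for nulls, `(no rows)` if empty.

For each row compute seats * price.
Group by origin; take MAX of the expression per group.
  Geneva: ids {25, 37, 43} → MAX(seats * price)=27160
  Izmir: ids {14, 38, 41} → MAX(seats * price)=44776
  Jaipur: ids {6, 11, 12, 15, 23, 39} → MAX(seats * price)=30544
  Porto: ids {31, 34} → MAX(seats * price)=30650

Geneva | 27160 ; Izmir | 44776 ; Jaipur | 30544 ; Porto | 30650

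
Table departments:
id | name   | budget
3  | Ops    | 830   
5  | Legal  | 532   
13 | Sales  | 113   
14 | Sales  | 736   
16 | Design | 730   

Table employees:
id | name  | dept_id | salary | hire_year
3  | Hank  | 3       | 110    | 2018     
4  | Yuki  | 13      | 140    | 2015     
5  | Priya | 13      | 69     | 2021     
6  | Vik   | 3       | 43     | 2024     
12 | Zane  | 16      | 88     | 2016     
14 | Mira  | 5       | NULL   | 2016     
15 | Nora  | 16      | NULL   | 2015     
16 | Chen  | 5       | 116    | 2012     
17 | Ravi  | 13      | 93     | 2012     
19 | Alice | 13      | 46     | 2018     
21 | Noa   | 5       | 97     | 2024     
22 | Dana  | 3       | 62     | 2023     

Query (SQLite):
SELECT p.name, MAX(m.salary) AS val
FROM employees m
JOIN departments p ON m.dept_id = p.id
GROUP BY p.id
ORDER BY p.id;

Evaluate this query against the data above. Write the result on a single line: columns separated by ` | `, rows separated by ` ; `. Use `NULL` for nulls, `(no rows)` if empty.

Ops | 110 ; Legal | 116 ; Sales | 140 ; Design | 88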